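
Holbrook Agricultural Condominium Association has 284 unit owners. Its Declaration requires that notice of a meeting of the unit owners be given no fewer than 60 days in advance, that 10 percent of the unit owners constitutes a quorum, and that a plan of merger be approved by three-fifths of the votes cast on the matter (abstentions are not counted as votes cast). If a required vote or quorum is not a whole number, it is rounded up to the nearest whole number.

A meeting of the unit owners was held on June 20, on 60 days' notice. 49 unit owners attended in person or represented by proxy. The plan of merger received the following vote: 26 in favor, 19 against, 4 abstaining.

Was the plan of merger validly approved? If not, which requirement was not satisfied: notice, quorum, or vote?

Notice: 60 days given; 60 required. Satisfied.
Quorum: 10% of 284 = 28.40, rounded up to 29; 49 present. Satisfied.
Vote: requires three-fifths of the votes cast (49 − 4 abstaining = 45); 3/5 of 45 = 27, so 27 needed; 26 in favor. Not satisfied.

Invalid — vote requirement not satisfied.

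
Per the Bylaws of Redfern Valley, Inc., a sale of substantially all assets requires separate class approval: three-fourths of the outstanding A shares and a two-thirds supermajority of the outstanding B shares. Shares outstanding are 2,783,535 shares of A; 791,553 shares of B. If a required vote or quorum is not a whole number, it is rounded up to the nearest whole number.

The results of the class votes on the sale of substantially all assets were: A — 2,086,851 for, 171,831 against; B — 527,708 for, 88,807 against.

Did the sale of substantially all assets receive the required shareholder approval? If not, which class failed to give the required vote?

A: 3/4 of 2783535 = 2087651.25, rounded up to 2087652; 2,087,652 required, 2,086,851 in favor — not approved.
B: 2/3 of 791553 = 527702; 527,702 required, 527,708 in favor — approved.

Not approved — the A shares did not give the required vote.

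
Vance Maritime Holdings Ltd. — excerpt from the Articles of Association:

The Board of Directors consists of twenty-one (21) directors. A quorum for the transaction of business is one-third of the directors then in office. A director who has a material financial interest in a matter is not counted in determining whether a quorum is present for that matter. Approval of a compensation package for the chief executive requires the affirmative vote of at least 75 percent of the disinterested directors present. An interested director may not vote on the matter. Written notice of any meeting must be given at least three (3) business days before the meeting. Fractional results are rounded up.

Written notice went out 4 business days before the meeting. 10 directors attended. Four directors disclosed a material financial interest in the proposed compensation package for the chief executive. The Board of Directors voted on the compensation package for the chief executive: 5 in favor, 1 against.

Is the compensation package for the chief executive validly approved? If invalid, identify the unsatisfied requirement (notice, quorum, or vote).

Notice: 4 business days given; 3 required (4 ≥ 3). Satisfied.
Quorum: 10 present, but the 4 interested directors do not count, leaving 6. Quorum is 7. Not satisfied.
Vote: the compensation package for the chief executive requires three-fourths of the disinterested directors present (10 − 4 = 6). 3/4 of 6 = 4.50, rounded up to 5, so 5 affirmative votes are needed; 5 voted in favor. Satisfied. (Moot — without a quorum no business can be validly transacted.)

Invalid — quorum requirement not satisfied.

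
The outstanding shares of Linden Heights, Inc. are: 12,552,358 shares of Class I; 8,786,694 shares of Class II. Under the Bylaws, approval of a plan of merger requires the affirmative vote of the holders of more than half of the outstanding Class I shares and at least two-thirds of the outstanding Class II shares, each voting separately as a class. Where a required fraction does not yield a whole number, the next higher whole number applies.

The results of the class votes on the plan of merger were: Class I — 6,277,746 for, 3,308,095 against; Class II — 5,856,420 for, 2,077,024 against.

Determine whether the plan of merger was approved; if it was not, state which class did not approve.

Not approved — the Class II shares did not give the required vote.

Class I: a majority of 12552358 is 6276180; 6,276,180 required, 6,277,746 in favor — approved.
Class II: 2/3 of 8786694 = 5857796; 5,857,796 required, 5,856,420 in favor — not approved.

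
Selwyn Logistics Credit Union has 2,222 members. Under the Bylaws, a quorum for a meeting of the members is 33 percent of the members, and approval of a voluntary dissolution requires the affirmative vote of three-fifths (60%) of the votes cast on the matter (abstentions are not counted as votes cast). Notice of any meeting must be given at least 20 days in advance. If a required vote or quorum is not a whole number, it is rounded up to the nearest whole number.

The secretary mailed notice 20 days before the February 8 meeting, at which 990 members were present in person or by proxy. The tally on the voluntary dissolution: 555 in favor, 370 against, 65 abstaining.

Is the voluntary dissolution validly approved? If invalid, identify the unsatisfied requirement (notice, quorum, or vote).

Notice: 20 days given; 20 required. Satisfied.
Quorum: 33% of 2,222 = 733.26, rounded up to 734; 990 present. Satisfied.
Vote: requires three-fifths of the votes cast (990 − 65 abstaining = 925); 3/5 of 925 = 555, so 555 needed; 555 in favor. Satisfied.

Valid — all requirements satisfied.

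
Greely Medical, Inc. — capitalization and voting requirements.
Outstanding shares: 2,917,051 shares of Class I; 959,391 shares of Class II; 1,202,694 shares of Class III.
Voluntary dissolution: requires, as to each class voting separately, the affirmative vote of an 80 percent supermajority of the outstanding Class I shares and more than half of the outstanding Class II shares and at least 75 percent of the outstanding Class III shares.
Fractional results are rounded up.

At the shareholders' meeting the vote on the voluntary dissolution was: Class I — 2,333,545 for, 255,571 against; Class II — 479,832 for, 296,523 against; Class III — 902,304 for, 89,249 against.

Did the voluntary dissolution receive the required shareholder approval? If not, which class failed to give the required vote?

Not approved — the Class I shares did not give the required vote.

Class I: 4/5 of 2917051 = 2333640.80, rounded up to 2333641; 2,333,641 required, 2,333,545 in favor — not approved.
Class II: a majority of 959391 is 479696; 479,696 required, 479,832 in favor — approved.
Class III: 3/4 of 1202694 = 902020.50, rounded up to 902021; 902,021 required, 902,304 in favor — approved.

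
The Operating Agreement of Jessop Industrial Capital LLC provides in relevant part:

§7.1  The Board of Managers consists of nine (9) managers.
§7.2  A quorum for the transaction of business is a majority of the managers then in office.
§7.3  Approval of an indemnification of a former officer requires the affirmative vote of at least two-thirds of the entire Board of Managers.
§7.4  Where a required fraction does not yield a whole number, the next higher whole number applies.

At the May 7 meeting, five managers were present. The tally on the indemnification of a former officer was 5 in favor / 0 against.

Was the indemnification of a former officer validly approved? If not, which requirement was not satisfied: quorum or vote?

Quorum: 5 present; quorum is 5. Satisfied.
Vote: the indemnification of a former officer requires two-thirds of the entire Board of Managers (9). 2/3 of 9 = 6, so 6 affirmative votes are needed; 5 voted in favor. Not satisfied.

Invalid — vote requirement not satisfied.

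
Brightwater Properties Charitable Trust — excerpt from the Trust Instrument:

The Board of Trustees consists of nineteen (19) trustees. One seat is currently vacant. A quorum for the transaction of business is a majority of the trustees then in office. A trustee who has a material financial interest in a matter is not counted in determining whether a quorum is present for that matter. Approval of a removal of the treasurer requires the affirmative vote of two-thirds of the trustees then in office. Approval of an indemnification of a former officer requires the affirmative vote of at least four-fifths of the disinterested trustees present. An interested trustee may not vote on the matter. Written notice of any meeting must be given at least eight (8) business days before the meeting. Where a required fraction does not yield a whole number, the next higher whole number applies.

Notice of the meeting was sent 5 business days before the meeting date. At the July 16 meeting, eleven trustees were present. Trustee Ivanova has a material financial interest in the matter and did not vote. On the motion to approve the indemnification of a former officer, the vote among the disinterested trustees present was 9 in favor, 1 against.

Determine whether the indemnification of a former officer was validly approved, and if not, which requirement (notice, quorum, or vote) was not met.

Invalid — notice requirement not satisfied.

Notice: 5 business days given; 8 required (5 < 8). Not satisfied.
Quorum: 11 present, but the 1 interested trustee does not count, leaving 10. Quorum is 10. Satisfied.
Vote: the indemnification of a former officer requires four-fifths of the disinterested trustees present (11 − 1 = 10). 4/5 of 10 = 8, so 8 affirmative votes are needed; 9 voted in favor. Satisfied.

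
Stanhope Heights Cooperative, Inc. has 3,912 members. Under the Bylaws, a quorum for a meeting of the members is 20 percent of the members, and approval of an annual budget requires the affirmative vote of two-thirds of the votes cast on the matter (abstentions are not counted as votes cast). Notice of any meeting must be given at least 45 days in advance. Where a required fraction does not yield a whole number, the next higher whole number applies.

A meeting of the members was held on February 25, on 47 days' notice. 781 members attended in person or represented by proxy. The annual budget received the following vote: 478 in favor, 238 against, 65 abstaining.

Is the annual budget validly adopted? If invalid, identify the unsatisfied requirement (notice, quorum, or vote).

Notice: 47 days given; 45 required. Satisfied.
Quorum: 20% of 3,912 = 782.40, rounded up to 783; 781 present. Not satisfied.
Vote: requires two-thirds of the votes cast (781 − 65 abstaining = 716); 2/3 of 716 = 477.33, rounded up to 478, so 478 needed; 478 in favor. Satisfied.

Invalid — quorum requirement not satisfied.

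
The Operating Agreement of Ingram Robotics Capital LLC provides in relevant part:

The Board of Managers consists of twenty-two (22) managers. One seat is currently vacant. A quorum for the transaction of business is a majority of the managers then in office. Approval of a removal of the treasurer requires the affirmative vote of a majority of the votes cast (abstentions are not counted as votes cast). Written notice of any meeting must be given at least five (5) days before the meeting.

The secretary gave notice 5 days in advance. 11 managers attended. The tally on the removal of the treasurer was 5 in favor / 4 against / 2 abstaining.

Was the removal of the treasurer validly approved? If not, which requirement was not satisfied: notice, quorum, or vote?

Notice: 5 days given; 5 required (5 ≥ 5). Satisfied.
Quorum: 11 present; quorum is 11. Satisfied.
Vote: the removal of the treasurer requires a majority of the votes cast (11 present − 2 abstaining = 9). A majority of 9 is 5, so 5 affirmative votes are needed; 5 voted in favor. Satisfied.

Valid — all requirements satisfied.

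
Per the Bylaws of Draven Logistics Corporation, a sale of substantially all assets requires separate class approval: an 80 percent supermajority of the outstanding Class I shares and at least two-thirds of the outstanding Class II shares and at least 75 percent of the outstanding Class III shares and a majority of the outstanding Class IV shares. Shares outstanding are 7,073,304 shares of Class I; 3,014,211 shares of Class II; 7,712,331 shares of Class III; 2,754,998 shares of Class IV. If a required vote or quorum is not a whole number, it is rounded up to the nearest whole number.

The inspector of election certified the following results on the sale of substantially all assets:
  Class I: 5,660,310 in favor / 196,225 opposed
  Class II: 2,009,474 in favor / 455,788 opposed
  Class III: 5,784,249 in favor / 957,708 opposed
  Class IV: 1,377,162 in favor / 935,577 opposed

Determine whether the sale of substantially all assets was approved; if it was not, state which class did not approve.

Class I: 4/5 of 7073304 = 5658643.20, rounded up to 5658644; 5,658,644 required, 5,660,310 in favor — approved.
Class II: 2/3 of 3014211 = 2009474; 2,009,474 required, 2,009,474 in favor — approved.
Class III: 3/4 of 7712331 = 5784248.25, rounded up to 5784249; 5,784,249 required, 5,784,249 in favor — approved.
Class IV: a majority of 2754998 is 1377500; 1,377,500 required, 1,377,162 in favor — not approved.

Not approved — the Class IV shares did not give the required vote.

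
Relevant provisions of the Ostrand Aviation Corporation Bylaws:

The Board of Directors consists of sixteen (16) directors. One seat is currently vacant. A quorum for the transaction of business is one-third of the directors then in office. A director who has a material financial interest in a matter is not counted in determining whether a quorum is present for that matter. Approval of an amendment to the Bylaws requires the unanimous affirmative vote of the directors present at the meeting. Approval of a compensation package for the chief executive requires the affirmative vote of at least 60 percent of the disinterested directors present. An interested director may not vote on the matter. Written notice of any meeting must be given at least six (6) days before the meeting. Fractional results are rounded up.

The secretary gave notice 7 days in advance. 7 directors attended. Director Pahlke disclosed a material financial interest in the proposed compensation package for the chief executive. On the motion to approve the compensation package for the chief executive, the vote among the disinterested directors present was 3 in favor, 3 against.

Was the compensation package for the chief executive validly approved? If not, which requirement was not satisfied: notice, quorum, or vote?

Invalid — vote requirement not satisfied.

Notice: 7 days given; 6 required (7 ≥ 6). Satisfied.
Quorum: 7 present, but the 1 interested director does not count, leaving 6. Quorum is 5. Satisfied.
Vote: the compensation package for the chief executive requires three-fifths of the disinterested directors present (7 − 1 = 6). 3/5 of 6 = 3.60, rounded up to 4, so 4 affirmative votes are needed; 3 voted in favor. Not satisfied.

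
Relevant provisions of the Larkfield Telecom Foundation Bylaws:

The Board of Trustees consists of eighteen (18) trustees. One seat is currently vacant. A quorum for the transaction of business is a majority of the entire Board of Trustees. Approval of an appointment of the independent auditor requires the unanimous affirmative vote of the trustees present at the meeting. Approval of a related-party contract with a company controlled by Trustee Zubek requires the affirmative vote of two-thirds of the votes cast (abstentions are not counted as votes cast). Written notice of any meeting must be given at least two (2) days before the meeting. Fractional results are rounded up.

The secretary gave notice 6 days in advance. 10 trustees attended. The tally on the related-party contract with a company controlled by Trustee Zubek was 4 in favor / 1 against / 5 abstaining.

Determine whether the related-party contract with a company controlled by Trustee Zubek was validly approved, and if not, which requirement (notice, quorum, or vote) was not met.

Valid — all requirements satisfied.

Notice: 6 days given; 2 required (6 ≥ 2). Satisfied.
Quorum: 10 present; quorum is 10. Satisfied.
Vote: the related-party contract with a company controlled by Trustee Zubek requires two-thirds of the votes cast (10 present − 5 abstaining = 5). 2/3 of 5 = 3.33, rounded up to 4, so 4 affirmative votes are needed; 4 voted in favor. Satisfied.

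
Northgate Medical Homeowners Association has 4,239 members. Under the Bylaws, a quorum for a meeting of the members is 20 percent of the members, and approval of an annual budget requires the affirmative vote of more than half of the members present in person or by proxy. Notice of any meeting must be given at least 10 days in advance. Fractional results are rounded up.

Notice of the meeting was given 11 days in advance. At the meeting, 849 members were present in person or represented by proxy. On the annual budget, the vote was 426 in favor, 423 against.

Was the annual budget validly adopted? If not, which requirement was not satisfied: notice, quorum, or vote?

Notice: 11 days given; 10 required. Satisfied.
Quorum: 20% of 4,239 = 847.80, rounded up to 848; 849 present. Satisfied.
Vote: requires a majority of those present (849); a majority of 849 is 425, so 425 needed; 426 in favor. Satisfied.

Valid — all requirements satisfied.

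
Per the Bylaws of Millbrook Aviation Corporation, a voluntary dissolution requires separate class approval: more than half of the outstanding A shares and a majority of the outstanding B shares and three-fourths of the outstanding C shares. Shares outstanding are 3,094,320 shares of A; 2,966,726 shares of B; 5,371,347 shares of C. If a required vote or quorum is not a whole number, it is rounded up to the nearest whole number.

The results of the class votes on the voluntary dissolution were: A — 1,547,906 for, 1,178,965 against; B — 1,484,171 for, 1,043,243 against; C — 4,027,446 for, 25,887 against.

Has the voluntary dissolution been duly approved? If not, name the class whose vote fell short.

Not approved — the C shares did not give the required vote.

A: a majority of 3094320 is 1547161; 1,547,161 required, 1,547,906 in favor — approved.
B: a majority of 2966726 is 1483364; 1,483,364 required, 1,484,171 in favor — approved.
C: 3/4 of 5371347 = 4028510.25, rounded up to 4028511; 4,028,511 required, 4,027,446 in favor — not approved.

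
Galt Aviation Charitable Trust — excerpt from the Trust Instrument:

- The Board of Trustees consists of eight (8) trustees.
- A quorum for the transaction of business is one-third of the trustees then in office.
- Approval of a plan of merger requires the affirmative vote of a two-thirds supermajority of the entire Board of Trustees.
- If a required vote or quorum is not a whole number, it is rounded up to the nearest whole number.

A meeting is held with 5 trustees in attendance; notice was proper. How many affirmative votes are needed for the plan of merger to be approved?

6

The plan of merger requires two-thirds of the entire Board of Trustees (8).
2/3 of 8 = 5.33, rounded up to 6.
(Only 5 can vote, so the plan of merger cannot pass at this meeting, but the required vote is still 6.)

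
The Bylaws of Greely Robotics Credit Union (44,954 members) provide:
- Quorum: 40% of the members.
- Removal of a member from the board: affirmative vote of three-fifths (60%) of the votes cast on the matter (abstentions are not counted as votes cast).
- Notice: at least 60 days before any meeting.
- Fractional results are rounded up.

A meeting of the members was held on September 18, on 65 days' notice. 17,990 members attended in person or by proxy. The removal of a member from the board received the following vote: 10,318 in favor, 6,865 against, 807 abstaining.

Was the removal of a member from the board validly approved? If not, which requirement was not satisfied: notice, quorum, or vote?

Notice: 65 days given; 60 required. Satisfied.
Quorum: 40% of 44,954 = 17,981.60, rounded up to 17,982; 17,990 present. Satisfied.
Vote: requires three-fifths of the votes cast (17,990 − 807 abstaining = 17,183); 3/5 of 17183 = 10309.80, rounded up to 10310, so 10,310 needed; 10,318 in favor. Satisfied.

Valid — all requirements satisfied.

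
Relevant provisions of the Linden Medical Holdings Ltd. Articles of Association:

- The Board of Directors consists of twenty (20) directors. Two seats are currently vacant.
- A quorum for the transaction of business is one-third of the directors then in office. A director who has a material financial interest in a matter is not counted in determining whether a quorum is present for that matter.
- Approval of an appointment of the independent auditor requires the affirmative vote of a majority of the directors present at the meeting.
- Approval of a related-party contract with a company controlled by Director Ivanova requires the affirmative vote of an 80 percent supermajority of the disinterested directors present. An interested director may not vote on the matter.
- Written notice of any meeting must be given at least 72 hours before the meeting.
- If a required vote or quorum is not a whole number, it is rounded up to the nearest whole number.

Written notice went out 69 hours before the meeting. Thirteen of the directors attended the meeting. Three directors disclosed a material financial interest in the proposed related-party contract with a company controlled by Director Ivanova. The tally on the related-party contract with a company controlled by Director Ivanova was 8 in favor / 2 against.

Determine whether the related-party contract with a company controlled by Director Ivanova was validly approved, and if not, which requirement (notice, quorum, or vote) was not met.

Notice: 69 hours given; 72 required (69 < 72). Not satisfied.
Quorum: 13 present, but the 3 interested directors do not count, leaving 10. Quorum is 6. Satisfied.
Vote: the related-party contract with a company controlled by Director Ivanova requires four-fifths of the disinterested directors present (13 − 3 = 10). 4/5 of 10 = 8, so 8 affirmative votes are needed; 8 voted in favor. Satisfied.

Invalid — notice requirement not satisfied.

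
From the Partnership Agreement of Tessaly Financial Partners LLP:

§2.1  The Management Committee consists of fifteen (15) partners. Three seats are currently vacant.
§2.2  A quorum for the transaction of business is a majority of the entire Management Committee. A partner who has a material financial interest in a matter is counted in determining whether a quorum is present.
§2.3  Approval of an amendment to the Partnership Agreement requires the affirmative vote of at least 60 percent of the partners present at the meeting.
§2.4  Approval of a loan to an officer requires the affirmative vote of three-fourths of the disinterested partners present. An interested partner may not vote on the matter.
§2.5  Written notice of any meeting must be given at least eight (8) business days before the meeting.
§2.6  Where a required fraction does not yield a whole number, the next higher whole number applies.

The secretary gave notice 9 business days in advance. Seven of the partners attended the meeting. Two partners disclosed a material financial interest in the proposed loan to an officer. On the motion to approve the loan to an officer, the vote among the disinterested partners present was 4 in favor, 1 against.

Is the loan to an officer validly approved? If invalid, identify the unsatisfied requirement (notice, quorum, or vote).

Invalid — quorum requirement not satisfied.

Notice: 9 business days given; 8 required (9 ≥ 8). Satisfied.
Quorum: 7 present (interested partners count toward quorum); quorum is 8. Not satisfied.
Vote: the loan to an officer requires three-fourths of the disinterested partners present (7 − 2 = 5). 3/4 of 5 = 3.75, rounded up to 4, so 4 affirmative votes are needed; 4 voted in favor. Satisfied. (Moot — without a quorum no business can be validly transacted.)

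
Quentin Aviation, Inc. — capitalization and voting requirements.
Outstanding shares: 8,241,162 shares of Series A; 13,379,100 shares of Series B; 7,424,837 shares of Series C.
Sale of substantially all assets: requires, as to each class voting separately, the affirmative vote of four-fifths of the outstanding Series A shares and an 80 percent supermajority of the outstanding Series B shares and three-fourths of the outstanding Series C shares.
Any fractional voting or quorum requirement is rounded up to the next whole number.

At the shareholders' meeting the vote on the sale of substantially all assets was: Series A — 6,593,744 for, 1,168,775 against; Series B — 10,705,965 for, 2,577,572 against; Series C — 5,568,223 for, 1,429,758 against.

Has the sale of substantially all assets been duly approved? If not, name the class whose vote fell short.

Series A: 4/5 of 8241162 = 6592929.60, rounded up to 6592930; 6,592,930 required, 6,593,744 in favor — approved.
Series B: 4/5 of 13379100 = 10703280; 10,703,280 required, 10,705,965 in favor — approved.
Series C: 3/4 of 7424837 = 5568627.75, rounded up to 5568628; 5,568,628 required, 5,568,223 in favor — not approved.

Not approved — the Series C shares did not give the required vote.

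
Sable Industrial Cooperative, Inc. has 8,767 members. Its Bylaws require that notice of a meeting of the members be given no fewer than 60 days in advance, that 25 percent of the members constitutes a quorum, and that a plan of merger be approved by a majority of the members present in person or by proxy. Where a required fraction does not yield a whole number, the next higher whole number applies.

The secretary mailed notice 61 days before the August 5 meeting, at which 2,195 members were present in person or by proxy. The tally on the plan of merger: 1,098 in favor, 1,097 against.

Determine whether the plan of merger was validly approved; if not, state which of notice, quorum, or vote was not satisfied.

Notice: 61 days given; 60 required. Satisfied.
Quorum: 25% of 8,767 = 2,191.75, rounded up to 2,192; 2,195 present. Satisfied.
Vote: requires a majority of those present (2,195); a majority of 2195 is 1098, so 1,098 needed; 1,098 in favor. Satisfied.

Valid — all requirements satisfied.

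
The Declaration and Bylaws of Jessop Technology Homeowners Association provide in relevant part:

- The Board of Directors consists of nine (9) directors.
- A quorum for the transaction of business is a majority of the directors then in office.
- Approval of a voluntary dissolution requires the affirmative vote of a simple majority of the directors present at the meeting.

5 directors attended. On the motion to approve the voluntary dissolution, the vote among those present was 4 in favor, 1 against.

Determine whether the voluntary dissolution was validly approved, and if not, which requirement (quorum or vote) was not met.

Valid — all requirements satisfied.

Quorum: 5 present; quorum is 5. Satisfied.
Vote: the voluntary dissolution requires a majority of the directors present (5). A majority of 5 is 3, so 3 affirmative votes are needed; 4 voted in favor. Satisfied.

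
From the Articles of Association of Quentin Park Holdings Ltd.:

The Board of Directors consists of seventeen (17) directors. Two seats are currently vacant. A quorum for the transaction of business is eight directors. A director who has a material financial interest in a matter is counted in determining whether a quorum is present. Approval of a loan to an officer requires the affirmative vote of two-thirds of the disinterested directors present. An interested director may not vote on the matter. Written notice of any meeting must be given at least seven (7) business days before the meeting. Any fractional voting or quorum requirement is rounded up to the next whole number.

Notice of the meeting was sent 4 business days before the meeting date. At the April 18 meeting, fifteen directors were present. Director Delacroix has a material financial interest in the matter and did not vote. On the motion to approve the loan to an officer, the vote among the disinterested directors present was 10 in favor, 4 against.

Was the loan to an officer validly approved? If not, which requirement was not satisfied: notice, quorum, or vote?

Notice: 4 business days given; 7 required (4 < 7). Not satisfied.
Quorum: 15 present (interested directors count toward quorum); quorum is 8. Satisfied.
Vote: the loan to an officer requires two-thirds of the disinterested directors present (15 − 1 = 14). 2/3 of 14 = 9.33, rounded up to 10, so 10 affirmative votes are needed; 10 voted in favor. Satisfied.

Invalid — notice requirement not satisfied.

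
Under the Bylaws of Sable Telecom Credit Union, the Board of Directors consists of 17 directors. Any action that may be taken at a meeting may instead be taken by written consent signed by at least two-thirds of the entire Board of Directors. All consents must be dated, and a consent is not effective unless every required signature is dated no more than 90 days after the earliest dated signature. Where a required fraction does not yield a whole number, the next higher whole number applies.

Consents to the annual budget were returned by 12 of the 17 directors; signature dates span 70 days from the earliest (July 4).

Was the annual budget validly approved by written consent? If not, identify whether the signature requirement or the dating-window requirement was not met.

Effective — both the signature and dating-window requirements are satisfied.

Signatures required: at least two-thirds of 17 — 2/3 of 17 = 11.33, rounded up to 12, so 12 needed; 12 signed. Sufficient.
Dating window: the latest signature is 70 days after the earliest; the limit is 90 days. Within the window.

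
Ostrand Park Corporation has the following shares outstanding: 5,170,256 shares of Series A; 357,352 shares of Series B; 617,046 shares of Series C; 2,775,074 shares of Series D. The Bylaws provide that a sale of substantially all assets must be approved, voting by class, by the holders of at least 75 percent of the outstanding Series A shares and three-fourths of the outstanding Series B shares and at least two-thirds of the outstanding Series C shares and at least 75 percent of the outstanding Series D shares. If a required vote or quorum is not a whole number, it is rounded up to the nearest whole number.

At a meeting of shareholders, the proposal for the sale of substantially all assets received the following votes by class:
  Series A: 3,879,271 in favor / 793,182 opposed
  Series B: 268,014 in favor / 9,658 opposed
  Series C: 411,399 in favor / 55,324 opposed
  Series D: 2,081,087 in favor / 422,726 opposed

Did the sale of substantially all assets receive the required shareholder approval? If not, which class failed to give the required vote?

Not approved — the Series D shares did not give the required vote.

Series A: 3/4 of 5170256 = 3877692; 3,877,692 required, 3,879,271 in favor — approved.
Series B: 3/4 of 357352 = 268014; 268,014 required, 268,014 in favor — approved.
Series C: 2/3 of 617046 = 411364; 411,364 required, 411,399 in favor — approved.
Series D: 3/4 of 2775074 = 2081305.50, rounded up to 2081306; 2,081,306 required, 2,081,087 in favor — not approved.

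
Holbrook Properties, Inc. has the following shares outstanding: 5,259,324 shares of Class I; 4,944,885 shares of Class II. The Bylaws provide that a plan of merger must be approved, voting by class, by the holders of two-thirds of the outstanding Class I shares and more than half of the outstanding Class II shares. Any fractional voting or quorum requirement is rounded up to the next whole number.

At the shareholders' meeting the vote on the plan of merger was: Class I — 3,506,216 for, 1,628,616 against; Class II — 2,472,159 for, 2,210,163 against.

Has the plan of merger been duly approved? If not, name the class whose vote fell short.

Class I: 2/3 of 5259324 = 3506216; 3,506,216 required, 3,506,216 in favor — approved.
Class II: a majority of 4944885 is 2472443; 2,472,443 required, 2,472,159 in favor — not approved.

Not approved — the Class II shares did not give the required vote.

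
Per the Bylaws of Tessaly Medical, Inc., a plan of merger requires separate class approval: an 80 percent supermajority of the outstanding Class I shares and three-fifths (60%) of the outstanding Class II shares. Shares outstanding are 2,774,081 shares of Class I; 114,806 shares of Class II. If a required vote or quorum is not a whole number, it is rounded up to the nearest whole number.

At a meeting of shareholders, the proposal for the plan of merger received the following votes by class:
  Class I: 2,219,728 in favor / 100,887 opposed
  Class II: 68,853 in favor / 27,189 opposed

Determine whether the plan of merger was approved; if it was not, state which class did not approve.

Class I: 4/5 of 2774081 = 2219264.80, rounded up to 2219265; 2,219,265 required, 2,219,728 in favor — approved.
Class II: 3/5 of 114806 = 68883.60, rounded up to 68884; 68,884 required, 68,853 in favor — not approved.

Not approved — the Class II shares did not give the required vote.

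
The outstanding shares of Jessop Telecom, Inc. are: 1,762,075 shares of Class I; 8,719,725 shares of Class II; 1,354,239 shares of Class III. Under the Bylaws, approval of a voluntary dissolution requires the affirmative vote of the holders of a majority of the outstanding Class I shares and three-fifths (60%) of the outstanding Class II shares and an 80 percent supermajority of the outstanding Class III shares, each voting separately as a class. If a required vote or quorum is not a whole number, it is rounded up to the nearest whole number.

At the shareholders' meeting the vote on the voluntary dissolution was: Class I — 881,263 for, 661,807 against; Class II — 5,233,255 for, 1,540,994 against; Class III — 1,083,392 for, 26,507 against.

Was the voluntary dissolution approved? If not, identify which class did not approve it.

Class I: a majority of 1762075 is 881038; 881,038 required, 881,263 in favor — approved.
Class II: 3/5 of 8719725 = 5231835; 5,231,835 required, 5,233,255 in favor — approved.
Class III: 4/5 of 1354239 = 1083391.20, rounded up to 1083392; 1,083,392 required, 1,083,392 in favor — approved.

Approved — every class gave the required vote.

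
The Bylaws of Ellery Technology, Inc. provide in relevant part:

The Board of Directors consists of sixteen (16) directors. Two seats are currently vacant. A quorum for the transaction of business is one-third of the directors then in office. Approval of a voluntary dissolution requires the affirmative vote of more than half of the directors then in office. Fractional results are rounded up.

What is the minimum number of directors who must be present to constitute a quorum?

5

1/3 of 14 = 4.67, rounded up to 5.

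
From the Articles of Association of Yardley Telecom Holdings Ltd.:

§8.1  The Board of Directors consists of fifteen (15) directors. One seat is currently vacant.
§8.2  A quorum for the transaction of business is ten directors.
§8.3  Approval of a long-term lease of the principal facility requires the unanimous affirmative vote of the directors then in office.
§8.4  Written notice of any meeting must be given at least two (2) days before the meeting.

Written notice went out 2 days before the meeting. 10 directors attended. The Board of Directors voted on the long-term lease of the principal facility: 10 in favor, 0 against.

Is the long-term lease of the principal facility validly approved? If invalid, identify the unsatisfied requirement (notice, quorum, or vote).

Notice: 2 days given; 2 required (2 ≥ 2). Satisfied.
Quorum: 10 present; quorum is 10. Satisfied.
Vote: the long-term lease of the principal facility requires the unanimous vote of the directors then in office (14). Unanimous means all 14, so 14 affirmative votes are needed; 10 voted in favor. Not satisfied.

Invalid — vote requirement not satisfied.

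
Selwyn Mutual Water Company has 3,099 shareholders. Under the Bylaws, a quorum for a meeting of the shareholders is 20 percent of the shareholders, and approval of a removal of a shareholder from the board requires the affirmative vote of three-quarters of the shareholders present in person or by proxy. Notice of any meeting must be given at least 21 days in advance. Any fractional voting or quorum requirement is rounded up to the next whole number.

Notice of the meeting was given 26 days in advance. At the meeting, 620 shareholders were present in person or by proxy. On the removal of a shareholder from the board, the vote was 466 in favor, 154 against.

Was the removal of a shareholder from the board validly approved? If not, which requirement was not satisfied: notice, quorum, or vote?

Valid — all requirements satisfied.

Notice: 26 days given; 21 required. Satisfied.
Quorum: 20% of 3,099 = 619.80, rounded up to 620; 620 present. Satisfied.
Vote: requires three-fourths of those present (620); 3/4 of 620 = 465, so 465 needed; 466 in favor. Satisfied.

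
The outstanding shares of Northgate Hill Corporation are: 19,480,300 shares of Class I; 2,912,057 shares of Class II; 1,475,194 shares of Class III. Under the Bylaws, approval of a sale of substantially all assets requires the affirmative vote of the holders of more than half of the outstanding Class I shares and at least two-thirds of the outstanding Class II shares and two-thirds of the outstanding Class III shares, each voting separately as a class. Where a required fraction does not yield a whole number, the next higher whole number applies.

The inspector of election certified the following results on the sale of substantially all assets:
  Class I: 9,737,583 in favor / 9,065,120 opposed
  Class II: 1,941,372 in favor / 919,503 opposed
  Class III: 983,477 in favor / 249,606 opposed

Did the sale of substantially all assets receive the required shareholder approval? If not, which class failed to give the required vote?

Class I: a majority of 19480300 is 9740151; 9,740,151 required, 9,737,583 in favor — not approved.
Class II: 2/3 of 2912057 = 1941371.33, rounded up to 1941372; 1,941,372 required, 1,941,372 in favor — approved.
Class III: 2/3 of 1475194 = 983462.67, rounded up to 983463; 983,463 required, 983,477 in favor — approved.

Not approved — the Class I shares did not give the required vote.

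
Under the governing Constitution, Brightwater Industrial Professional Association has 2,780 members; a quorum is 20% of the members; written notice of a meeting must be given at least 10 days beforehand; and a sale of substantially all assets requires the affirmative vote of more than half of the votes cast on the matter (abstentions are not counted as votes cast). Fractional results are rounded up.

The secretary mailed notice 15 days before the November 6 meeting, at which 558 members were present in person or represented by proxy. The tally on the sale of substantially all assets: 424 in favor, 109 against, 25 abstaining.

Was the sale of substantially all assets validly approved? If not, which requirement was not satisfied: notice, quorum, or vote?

Valid — all requirements satisfied.

Notice: 15 days given; 10 required. Satisfied.
Quorum: 20% of 2,780 = 556; 558 present. Satisfied.
Vote: requires a majority of the votes cast (558 − 25 abstaining = 533); a majority of 533 is 267, so 267 needed; 424 in favor. Satisfied.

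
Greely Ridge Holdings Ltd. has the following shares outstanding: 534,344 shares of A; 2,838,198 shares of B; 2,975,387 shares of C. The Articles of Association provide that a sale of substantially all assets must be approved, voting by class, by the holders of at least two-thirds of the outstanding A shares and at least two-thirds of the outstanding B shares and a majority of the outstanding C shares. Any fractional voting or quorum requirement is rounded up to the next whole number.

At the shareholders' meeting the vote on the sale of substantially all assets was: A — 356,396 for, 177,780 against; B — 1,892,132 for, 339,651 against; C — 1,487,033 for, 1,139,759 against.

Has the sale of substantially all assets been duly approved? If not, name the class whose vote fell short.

A: 2/3 of 534344 = 356229.33, rounded up to 356230; 356,230 required, 356,396 in favor — approved.
B: 2/3 of 2838198 = 1892132; 1,892,132 required, 1,892,132 in favor — approved.
C: a majority of 2975387 is 1487694; 1,487,694 required, 1,487,033 in favor — not approved.

Not approved — the C shares did not give the required vote.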